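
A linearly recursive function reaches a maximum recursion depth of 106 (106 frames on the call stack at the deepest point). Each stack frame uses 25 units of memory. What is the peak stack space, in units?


Maximum recursion depth = 106 frames
Memory per frame = 25 units
Total stack space = depth * frame_size
= 106 * 25 = 2650


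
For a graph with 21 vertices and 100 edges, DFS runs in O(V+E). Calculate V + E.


A full DFS traversal visits each vertex once and examines each edge once.
V = 21
E = 100
Sum = 21 + 100 = 121


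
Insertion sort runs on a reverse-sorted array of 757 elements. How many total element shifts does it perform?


Sum of shifts = 1 + 2 + 3 + ... + 756
= 757 * 756 / 2
= 572292 / 2
= 286146


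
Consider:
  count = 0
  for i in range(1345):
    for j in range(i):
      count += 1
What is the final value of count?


For each i, the inner loop runs i times:
  i=0: inner runs 0 times
  i=1: inner runs 1 time
  i=2: inner runs 2 times
  i=3: inner runs 3 times
  i=4: inner runs 4 times
  i=5: inner runs 5 times
  i=6: inner runs 6 times
  i=7: inner runs 7 times
  ...
Total = 0 + 1 + 2 + ... + 1344 = 1345*(1345-1)/2 = 903840


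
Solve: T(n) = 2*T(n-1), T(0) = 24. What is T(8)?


Unrolling:
T(8) = 2*T(7) = 2^2*T(6) = ... = 2^8*T(0)
= 2^8 * 24
= 256 * 24 = 6144


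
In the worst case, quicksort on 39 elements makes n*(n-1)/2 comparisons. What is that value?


Sum of comparisons per partition:
38 + 37 + ... + 1 + 0
= 39 * (39 - 1) / 2
= 39 * 38 / 2
= 741


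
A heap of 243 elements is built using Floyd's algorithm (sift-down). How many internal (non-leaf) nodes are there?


Leaf nodes occupy roughly half the array.
Sift-down is called for each internal node, starting from the last one.
Internal nodes = floor(n/2) = floor(243/2) = 121


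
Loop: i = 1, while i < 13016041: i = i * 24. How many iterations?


i multiplies by 24 each step:
i = 1 -> 24 -> 576 -> 13824 -> 331776 -> 7962624 -> 191102976 (stop)
Iterations = ceil(log_24(13016041)) = 6


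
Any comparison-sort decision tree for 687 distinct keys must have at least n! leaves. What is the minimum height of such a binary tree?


A binary decision tree of height h has at most 2^h leaves and needs at least n! of them, so h >= ceil(log2(n!)).
687! is far too large to multiply out, so use Stirling's series:
  ln(n!) ~ n ln n - n + (1/2) ln(2 pi n) + 1/(12n)  (error below 1/(360 n^3), negligible here)
  ln(687) = 6.5323343
  n ln n = 687 * 6.5323343 = 4487.7137
  (1/2) ln(2 pi * 687) = (1/2) ln(4316.5483) = 4.1851
  1/(12*687) = 0.0001
  ln(687!) ~ 4487.7137 - 687 + 4.1851 + 0.0001 = 3804.8989
Convert to base 2: log2(687!) = 3804.8989 / ln 2 = 3804.8989 / 0.69314718 = 5489.3088
ceil(5489.3088) = 5490


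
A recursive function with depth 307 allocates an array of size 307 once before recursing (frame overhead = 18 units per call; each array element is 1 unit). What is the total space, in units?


Array allocation: 307 units (allocated once)
Stack frames: 307 deep * 18 per frame = 5526 units
Total = 307 + 5526 = 5833


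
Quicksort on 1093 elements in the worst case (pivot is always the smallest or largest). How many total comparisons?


In the worst case, each partition step picks the worst pivot:
  Partition 1: 1092 comparisons (n-1 elements to compare)
  Partition 2: 1091 comparisons
  Partition 3: 1090 comparisons
  Partition 4: 1089 comparisons
  Partition 5: 1088 comparisons
  ...
  Last partition: 0 comparisons
Total = (n-1) + (n-2) + ... + 1 + 0 = n*(n-1)/2
= 1093*1092/2 = 596778


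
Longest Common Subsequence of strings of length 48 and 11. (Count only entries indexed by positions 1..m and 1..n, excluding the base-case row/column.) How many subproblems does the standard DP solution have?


DP table indexed by positions in both strings.
First string: 48 positions
Second string: 11 positions
Total = 48 * 11 = 528


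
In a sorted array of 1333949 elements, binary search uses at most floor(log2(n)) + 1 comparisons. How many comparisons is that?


Halving sequence: 1333949 -> 666974 -> 333487 -> 166743 -> 83371 -> 41685 -> 20842 -> 10421 -> 5210 -> 2605 -> 1302 -> 651 -> 325 -> 162 -> 81 -> 40 -> 20 -> 10 -> 5 -> 2 -> 1
Number of halvings = 20
Max comparisons = 20 + 1 = 21


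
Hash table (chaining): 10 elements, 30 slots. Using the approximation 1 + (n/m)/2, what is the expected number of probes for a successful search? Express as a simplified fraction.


Computing expected probes:
alpha = 10/30
= 1 + alpha/2
= 1 + 10/(2*30)
= (2*30 + 10) / (2*30)
= 70/60 = 7/6


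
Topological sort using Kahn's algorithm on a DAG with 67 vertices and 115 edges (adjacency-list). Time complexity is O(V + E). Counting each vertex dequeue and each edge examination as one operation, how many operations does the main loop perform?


Kahn's algorithm:
  1. Compute in-degrees: O(V + E)
  2. Process queue: each vertex dequeued once (O(V))
     each edge examined once (O(E))
Total = V + E = 67 + 115 = 182


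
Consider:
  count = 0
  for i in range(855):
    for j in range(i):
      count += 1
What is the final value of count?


For each i, the inner loop runs i times:
  i=0: inner runs 0 times
  i=1: inner runs 1 time
  i=2: inner runs 2 times
  i=3: inner runs 3 times
  i=4: inner runs 4 times
  i=5: inner runs 5 times
  i=6: inner runs 6 times
  i=7: inner runs 7 times
  ...
Total = 0 + 1 + 2 + ... + 854 = 855*(855-1)/2 = 365085


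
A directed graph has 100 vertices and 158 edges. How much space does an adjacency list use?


Adjacency list: one list head per vertex + one entry per edge
Vertex heads: 100
Edge entries: 158
Total = 100 + 158 = 258


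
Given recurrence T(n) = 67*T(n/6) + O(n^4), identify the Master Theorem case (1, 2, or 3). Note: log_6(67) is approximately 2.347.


Master Theorem parameters: a=67, b=6, c=4
log_b(a) = 2.347
Compare b^c with a: 6^4 = 1296 > 67, so c > log_b(a).
Comparing c=4 vs log_b(a)=2.347:
4 > 2.347 => Case 3
Result: T(n) = O(n^4)
Master Theorem case = 3


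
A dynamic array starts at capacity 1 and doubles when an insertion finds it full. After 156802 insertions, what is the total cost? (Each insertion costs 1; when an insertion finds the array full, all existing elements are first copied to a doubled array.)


Insertion cost: 156802 (one per element)
Resizes occur just before inserting elements 2, 3, 5, 9, ...
Elements copied at each resize: 1 + 2 + 4 + 8 + 16 + 32 + 64 + 128 + 256 + 512 + 1024 + 2048 + 4096 + 8192 + 16384 + 32768 + 65536 + 131072
Sum of copies = 262143 (geometric series: 2^k - 1)
Total = 156802 + 262143 = 418945


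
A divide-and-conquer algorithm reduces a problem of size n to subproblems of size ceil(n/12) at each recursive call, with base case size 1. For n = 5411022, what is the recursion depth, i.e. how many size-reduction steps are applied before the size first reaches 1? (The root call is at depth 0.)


Each step divides the size by 12 (rounding up); after k steps the size is ceil(n/12^k), which equals 1 exactly when 12^k >= n.
So the depth is the smallest k with 12^k >= 5411022, i.e. ceil(log_12(5411022)).
12^6 = 2985984 < 5411022 <= 35831808 = 12^7
Recursion depth = 7


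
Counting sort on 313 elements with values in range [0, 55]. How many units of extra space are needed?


Output array size: 313 (to store sorted result)
Count array size: 56 (one slot per possible value, range 0 to 55)
Total extra space = 313 + 56 = 369


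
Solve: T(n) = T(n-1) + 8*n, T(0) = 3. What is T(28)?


Expanding the recurrence:
T(28) = T(27) + 8*28
       = T(26) + 8*27 + 8*28
       ...
       = T(0) + 8*(1 + 2 + ... + 28)
       = 3 + 8 * 28*29/2
       = 3 + 8 * 406
       = 3 + 3248 = 3251


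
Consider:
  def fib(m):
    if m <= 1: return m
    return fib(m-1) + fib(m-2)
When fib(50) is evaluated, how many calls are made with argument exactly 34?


Let N(m) = number of times fib(m) is called while evaluating fib(50).
N(50) = 1 (the initial call).
N(49) = 1 (only fib(50) calls it).
For 1 <= m <= 48: fib(m) is called by fib(m+1) and fib(m+2), so
  N(m) = N(m+1) + N(m+2).
fib(0) is called only by fib(2), so N(0) = N(2).
Walk down from m=50:
  N(50)=1, N(49)=1, N(48)=2, N(47)=3, N(46)=5, N(45)=8, N(44)=13, N(43)=21, N(42)=34, N(41)=55, N(40)=89, N(39)=144, N(38)=233, N(37)=377, N(36)=610, N(35)=987, N(34)=1597
N(34) = 1597


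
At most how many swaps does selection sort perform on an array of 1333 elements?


Each of the 1332 passes places one element in its final position.
Pass 1: swap minimum into position 0
Pass 2: swap minimum of remaining into position 1
...
Pass 1332: last two elements, one swap
Maximum swaps = 1333 - 1 = 1332


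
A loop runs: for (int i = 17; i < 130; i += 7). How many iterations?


Loop starts at i = 17, increments by 7, stops when i >= 130.
Number of iterations = ceil((130 - 17) / 7)
= ceil(113 / 7)
= 17


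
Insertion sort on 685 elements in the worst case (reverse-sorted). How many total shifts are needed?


In the worst case (reverse-sorted), each element shifts past all previous:
  Element 1: 1 shifts
  Element 2: 2 shifts
  Element 3: 3 shifts
  Element 4: 4 shifts
  Element 5: 5 shifts
  ...
  Element 684: 684 shifts
Total = 1 + 2 + ... + 684
= 685*(685-1)/2 = 234270


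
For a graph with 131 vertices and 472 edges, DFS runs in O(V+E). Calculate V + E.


A full DFS traversal visits each vertex once and examines each edge once.
V = 131
E = 472
Sum = 131 + 472 = 603


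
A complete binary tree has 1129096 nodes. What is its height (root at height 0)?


In a complete binary tree, level k holds nodes 2^k .. 2^(k+1)-1 (1-indexed).
Height = floor(log2(n)) = floor(log2(1129096)) = 20
Check: 2^20 = 1048576 <= 1129096 < 2097152 = 2^21


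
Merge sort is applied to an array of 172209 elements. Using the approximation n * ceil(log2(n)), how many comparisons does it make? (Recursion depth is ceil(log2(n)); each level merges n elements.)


Merge sort divides the array into halves recursively.
Number of levels = ceil(log2(172209)) = 18
At each level, approximately n = 172209 comparisons are needed for merging.
Total comparisons ~ n * ceil(log2(n)) = 172209 * 18 = 3099762


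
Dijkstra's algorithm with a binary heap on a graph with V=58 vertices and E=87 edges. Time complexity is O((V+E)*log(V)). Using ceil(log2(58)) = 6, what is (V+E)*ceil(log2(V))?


Dijkstra with a binary heap: each vertex is extracted once, each edge may relax once.
Each heap operation costs O(log V).
V + E = 58 + 87 = 145
ceil(log2(58)) = 6 (since 2^5 = 32 < 58 <= 64 = 2^6)
Total heap work = (V+E) * ceil(log2(V)) = 145 * 6 = 870


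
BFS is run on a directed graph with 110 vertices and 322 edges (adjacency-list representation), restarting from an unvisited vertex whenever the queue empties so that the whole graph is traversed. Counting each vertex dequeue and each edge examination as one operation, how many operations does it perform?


A full BFS traversal dequeues each vertex exactly once and examines each directed edge exactly once.
V = 110 (vertex processing cost)
E = 322 (edge examination cost)
Total operations proportional to V + E = 110 + 322 = 432


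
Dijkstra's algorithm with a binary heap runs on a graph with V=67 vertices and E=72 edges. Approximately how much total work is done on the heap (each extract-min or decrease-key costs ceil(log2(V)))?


Dijkstra with a binary heap: each vertex is extracted once, each edge may relax once.
Each heap operation costs O(log V).
V + E = 67 + 72 = 139
ceil(log2(67)) = 7 (since 2^6 = 64 < 67 <= 128 = 2^7)
Total heap work = (V+E) * ceil(log2(V)) = 139 * 7 = 973


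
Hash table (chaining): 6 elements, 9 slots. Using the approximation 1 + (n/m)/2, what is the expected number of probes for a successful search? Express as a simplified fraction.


Computing expected probes:
alpha = 6/9
= 1 + alpha/2
= 1 + 6/(2*9)
= (2*9 + 6) / (2*9)
= 24/18 = 4/3


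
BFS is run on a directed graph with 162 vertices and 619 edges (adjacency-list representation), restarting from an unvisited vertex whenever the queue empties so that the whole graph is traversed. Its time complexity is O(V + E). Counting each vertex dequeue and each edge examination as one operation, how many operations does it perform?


A full BFS traversal dequeues each vertex exactly once and examines each directed edge exactly once.
V = 162 (vertex processing cost)
E = 619 (edge examination cost)
Total operations proportional to V + E = 162 + 619 = 781


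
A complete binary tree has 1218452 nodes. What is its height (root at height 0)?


In a complete binary tree, level k holds nodes 2^k .. 2^(k+1)-1 (1-indexed).
Height = floor(log2(n)) = floor(log2(1218452)) = 20
Check: 2^20 = 1048576 <= 1218452 < 2097152 = 2^21


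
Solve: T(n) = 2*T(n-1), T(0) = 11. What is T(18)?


Unrolling:
T(18) = 2*T(17) = 2^2*T(16) = ... = 2^18*T(0)
= 2^18 * 11
= 262144 * 11 = 2883584


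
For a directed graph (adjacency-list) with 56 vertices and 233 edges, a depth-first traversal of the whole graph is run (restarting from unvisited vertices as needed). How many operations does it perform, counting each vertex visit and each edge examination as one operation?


A full DFS traversal visits each vertex once and examines each edge once.
V = 56
E = 233
Sum = 56 + 233 = 289


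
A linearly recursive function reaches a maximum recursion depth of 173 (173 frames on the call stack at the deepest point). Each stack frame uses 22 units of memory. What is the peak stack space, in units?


Maximum recursion depth = 173 frames
Memory per frame = 22 units
Total stack space = depth * frame_size
= 173 * 22 = 3806


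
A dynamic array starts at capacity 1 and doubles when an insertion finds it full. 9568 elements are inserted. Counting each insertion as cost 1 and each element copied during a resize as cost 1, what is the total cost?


n = 9568
Insertion costs: 9568
Resizes copy 1, 2, 4, ... up to the largest power of 2 that is <= n-1 = 9567, i.e. 8192.
Copy costs = 1 + 2 + 4 + 8 + 16 + 32 + 64 + 128 + 256 + 512 + 1024 + 2048 + 4096 + 8192 = 16383
Total = 9568 + 16383 = 25951


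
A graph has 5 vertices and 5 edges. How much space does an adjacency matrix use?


Adjacency matrix: V x V grid of entries
Space = V^2 = 5^2 = 5 * 5 = 25


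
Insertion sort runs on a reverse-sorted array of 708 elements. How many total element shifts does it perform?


Sum of shifts = 1 + 2 + 3 + ... + 707
= 708 * 707 / 2
= 500556 / 2
= 250278


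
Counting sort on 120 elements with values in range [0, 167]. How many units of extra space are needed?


Output array size: 120 (to store sorted result)
Count array size: 168 (one slot per possible value, range 0 to 167)
Total extra space = 120 + 168 = 288


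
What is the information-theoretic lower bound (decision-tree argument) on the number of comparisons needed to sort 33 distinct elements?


A binary decision tree of height h has at most 2^h leaves and needs at least n! of them, so h >= ceil(log2(n!)).
33! is far too large to multiply out, so use Stirling's series:
  ln(n!) ~ n ln n - n + (1/2) ln(2 pi n) + 1/(12n)  (error below 1/(360 n^3), negligible here)
  ln(33) = 3.4965076
  n ln n = 33 * 3.4965076 = 115.3848
  (1/2) ln(2 pi * 33) = (1/2) ln(207.3451) = 2.6672
  1/(12*33) = 0.0025
  ln(33!) ~ 115.3848 - 33 + 2.6672 + 0.0025 = 85.0545
Convert to base 2: log2(33!) = 85.0545 / ln 2 = 85.0545 / 0.69314718 = 122.7077
ceil(122.7077) = 123


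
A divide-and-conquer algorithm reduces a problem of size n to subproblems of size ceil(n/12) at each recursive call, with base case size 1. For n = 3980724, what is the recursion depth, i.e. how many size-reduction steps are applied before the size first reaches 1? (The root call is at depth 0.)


Each step divides the size by 12 (rounding up); after k steps the size is ceil(n/12^k), which equals 1 exactly when 12^k >= n.
So the depth is the smallest k with 12^k >= 3980724, i.e. ceil(log_12(3980724)).
12^6 = 2985984 < 3980724 <= 35831808 = 12^7
Recursion depth = 7


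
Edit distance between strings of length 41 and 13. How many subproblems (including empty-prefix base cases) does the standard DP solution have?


The table includes base cases (empty prefixes).
Rows: (m+1) = 42
Columns: (n+1) = 14
Total = 42 * 14 = 588


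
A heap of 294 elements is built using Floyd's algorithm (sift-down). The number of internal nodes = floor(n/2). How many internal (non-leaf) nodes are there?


Leaf nodes occupy roughly half the array.
Sift-down is called for each internal node, starting from the last one.
Internal nodes = floor(n/2) = floor(294/2) = 147


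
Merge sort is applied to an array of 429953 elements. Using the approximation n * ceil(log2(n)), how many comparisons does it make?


Merge sort divides the array into halves recursively.
Number of levels = ceil(log2(429953)) = 19
At each level, approximately n = 429953 comparisons are needed for merging.
Total comparisons ~ n * ceil(log2(n)) = 429953 * 19 = 8169107


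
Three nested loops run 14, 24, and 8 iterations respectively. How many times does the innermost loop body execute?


Loop 1 (outermost): 14 iterations
Loop 2 (middle): 24 iterations per outer
Loop 3 (innermost): 8 iterations per middle
Total = 14 * 24 * 8 = 2688


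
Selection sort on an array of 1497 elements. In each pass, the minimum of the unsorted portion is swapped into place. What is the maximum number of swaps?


Selection sort performs one swap per pass:
  Pass 1: find min in positions 0 to 1496, swap with position 0
  Pass 2: find min in positions 1 to 1496, swap with position 1
  Pass 3: find min in positions 2 to 1496, swap with position 2
  Pass 4: find min in positions 3 to 1496, swap with position 3
  Pass 5: find min in positions 4 to 1496, swap with position 4
  ... (1491 more passes)
Total passes (and swaps) = n - 1 = 1497 - 1 = 1496


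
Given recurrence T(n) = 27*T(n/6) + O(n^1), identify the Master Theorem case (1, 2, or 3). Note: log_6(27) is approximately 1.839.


Master Theorem parameters: a=27, b=6, c=1
log_b(a) = 1.839
Compare b^c with a: 6^1 = 6 < 27, so c < log_b(a).
Comparing c=1 vs log_b(a)=1.839:
1 < 1.839 => Case 1
Result: T(n) = O(n^(log_6 27)) ~ O(n^1.839)
Master Theorem case = 1


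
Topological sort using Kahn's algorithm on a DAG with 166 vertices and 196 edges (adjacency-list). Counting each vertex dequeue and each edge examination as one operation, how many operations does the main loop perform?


Kahn's algorithm:
  1. Compute in-degrees: O(V + E)
  2. Process queue: each vertex dequeued once (O(V))
     each edge examined once (O(E))
Total = V + E = 166 + 196 = 362


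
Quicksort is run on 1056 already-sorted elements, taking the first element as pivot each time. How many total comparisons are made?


Sum of comparisons per partition:
1055 + 1054 + ... + 1 + 0
= 1056 * (1056 - 1) / 2
= 1056 * 1055 / 2
= 557040


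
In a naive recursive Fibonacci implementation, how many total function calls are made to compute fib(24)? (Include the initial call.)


Let C(m) = total calls to evaluate fib(m). Then C(0)=C(1)=1, and
C(m) = 1 + C(m-1) + C(m-2) for m >= 2.
Build the table (each entry = 1 + previous two):
  C(0) = 1
  C(1) = 1
  C(2) = 1 + 1 + 1 = 3
  C(3) = 1 + 3 + 1 = 5
  C(4) = 1 + 5 + 3 = 9
  C(5) = 1 + 9 + 5 = 15
  C(6) = 1 + 15 + 9 = 25
  C(7) = 1 + 25 + 15 = 41
  C(8) = 1 + 41 + 25 = 67
  C(9) = 1 + 67 + 41 = 109
  C(10) = 1 + 109 + 67 = 177
  C(11) = 1 + 177 + 109 = 287
  C(12) = 1 + 287 + 177 = 465
  C(13) = 1 + 465 + 287 = 753
  C(14) = 1 + 753 + 465 = 1219
  C(15) = 1 + 1219 + 753 = 1973
  C(16) = 1 + 1973 + 1219 = 3193
  C(17) = 1 + 3193 + 1973 = 5167
  C(18) = 1 + 5167 + 3193 = 8361
  C(19) = 1 + 8361 + 5167 = 13529
  C(20) = 1 + 13529 + 8361 = 21891
  C(21) = 1 + 21891 + 13529 = 35421
  C(22) = 1 + 35421 + 21891 = 57313
  C(23) = 1 + 57313 + 35421 = 92735
  C(24) = 1 + 92735 + 57313 = 150049
Total calls for fib(24) = 150049


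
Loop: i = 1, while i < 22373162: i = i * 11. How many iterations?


i multiplies by 11 each step:
i = 1 -> 11 -> 121 -> 1331 -> 14641 -> 161051 -> 1771561 -> 19487171 -> 214358881 (stop)
Iterations = ceil(log_11(22373162)) = 8


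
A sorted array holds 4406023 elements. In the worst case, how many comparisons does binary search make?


Halving sequence: 4406023 -> 2203011 -> 1101505 -> 550752 -> 275376 -> 137688 -> 68844 -> 34422 -> 17211 -> 8605 -> 4302 -> 2151 -> 1075 -> 537 -> 268 -> 134 -> 67 -> 33 -> 16 -> 8 -> 4 -> 2 -> 1
Number of halvings = 22
Max comparisons = 22 + 1 = 23


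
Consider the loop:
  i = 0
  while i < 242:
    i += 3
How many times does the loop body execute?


Starting at i = 0, each iteration adds 3.
Iterations until i >= 242:
  Iteration 1: i = 0 -> i = 3
  Iteration 2: i = 3 -> i = 6
  Iteration 3: i = 6 -> i = 9
  Iteration 4: i = 9 -> i = 12
  Iteration 5: i = 12 -> i = 15
  Iteration 6: i = 15 -> i = 18
  Iteration 7: i = 18 -> i = 21
  Iteration 8: i = 21 -> i = 24
  ... continuing ...
Total iterations = ceil(242/3) = 81


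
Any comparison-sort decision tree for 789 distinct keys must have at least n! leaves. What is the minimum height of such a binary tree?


A binary decision tree of height h has at most 2^h leaves and needs at least n! of them, so h >= ceil(log2(n!)).
789! is far too large to multiply out, so use Stirling's series:
  ln(n!) ~ n ln n - n + (1/2) ln(2 pi n) + 1/(12n)  (error below 1/(360 n^3), negligible here)
  ln(789) = 6.6707663
  n ln n = 789 * 6.6707663 = 5263.2346
  (1/2) ln(2 pi * 789) = (1/2) ln(4957.4332) = 4.2543
  1/(12*789) = 0.0001
  ln(789!) ~ 5263.2346 - 789 + 4.2543 + 0.0001 = 4478.4890
Convert to base 2: log2(789!) = 4478.4890 / ln 2 = 4478.4890 / 0.69314718 = 6461.0939
ceil(6461.0939) = 6462


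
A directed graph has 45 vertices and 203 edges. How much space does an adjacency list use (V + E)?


Adjacency list: one list head per vertex + one entry per edge
Vertex heads: 45
Edge entries: 203
Total = 45 + 203 = 248


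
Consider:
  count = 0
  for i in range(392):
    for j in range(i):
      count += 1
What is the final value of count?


For each i, the inner loop runs i times:
  i=0: inner runs 0 times
  i=1: inner runs 1 time
  i=2: inner runs 2 times
  i=3: inner runs 3 times
  i=4: inner runs 4 times
  i=5: inner runs 5 times
  i=6: inner runs 6 times
  i=7: inner runs 7 times
  ...
Total = 0 + 1 + 2 + ... + 391 = 392*(392-1)/2 = 76636


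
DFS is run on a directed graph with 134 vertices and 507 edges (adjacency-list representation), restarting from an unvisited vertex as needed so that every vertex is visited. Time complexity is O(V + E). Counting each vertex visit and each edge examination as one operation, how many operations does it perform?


A full DFS traversal processes each vertex exactly once (push/pop on stack).
Each directed edge is examined once.
V = 134, E = 507
V + E = 641


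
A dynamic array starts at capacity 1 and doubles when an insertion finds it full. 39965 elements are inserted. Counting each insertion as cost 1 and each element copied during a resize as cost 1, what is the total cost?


n = 39965
Insertion costs: 39965
Resizes copy 1, 2, 4, ... up to the largest power of 2 that is <= n-1 = 39964, i.e. 32768.
Copy costs = 1 + 2 + 4 + 8 + 16 + 32 + 64 + 128 + 256 + 512 + 1024 + 2048 + 4096 + 8192 + 16384 + 32768 = 65535
Total = 39965 + 65535 = 105500


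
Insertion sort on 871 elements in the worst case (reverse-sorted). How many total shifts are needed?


In the worst case (reverse-sorted), each element shifts past all previous:
  Element 1: 1 shifts
  Element 2: 2 shifts
  Element 3: 3 shifts
  Element 4: 4 shifts
  Element 5: 5 shifts
  ...
  Element 870: 870 shifts
Total = 1 + 2 + ... + 870
= 871*(871-1)/2 = 378885


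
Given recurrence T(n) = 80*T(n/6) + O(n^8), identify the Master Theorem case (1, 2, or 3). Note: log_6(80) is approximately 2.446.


Master Theorem parameters: a=80, b=6, c=8
log_b(a) = 2.446
Compare b^c with a: 6^8 = 1679616 > 80, so c > log_b(a).
Comparing c=8 vs log_b(a)=2.446:
8 > 2.446 => Case 3
Result: T(n) = O(n^8)
Master Theorem case = 3


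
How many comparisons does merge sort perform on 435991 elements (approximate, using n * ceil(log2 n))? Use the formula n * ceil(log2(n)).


Recursion depth: ceil(log2(435991)) = 19
Each recursion level merges n = 435991 elements
Total = 435991 * 19 = 8283829


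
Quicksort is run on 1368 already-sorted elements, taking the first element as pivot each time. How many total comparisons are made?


Sum of comparisons per partition:
1367 + 1366 + ... + 1 + 0
= 1368 * (1368 - 1) / 2
= 1368 * 1367 / 2
= 935028


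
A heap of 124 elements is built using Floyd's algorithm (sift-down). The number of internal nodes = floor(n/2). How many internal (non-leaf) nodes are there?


Leaf nodes occupy roughly half the array.
Sift-down is called for each internal node, starting from the last one.
Internal nodes = floor(n/2) = floor(124/2) = 62


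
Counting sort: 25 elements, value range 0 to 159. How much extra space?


n = 25 (output array)
k = 160 (count array for 160 distinct values)
Extra space = 25 + 160 = 185


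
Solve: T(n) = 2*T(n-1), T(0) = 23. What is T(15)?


Unrolling:
T(15) = 2*T(14) = 2^2*T(13) = ... = 2^15*T(0)
= 2^15 * 23
= 32768 * 23 = 753664


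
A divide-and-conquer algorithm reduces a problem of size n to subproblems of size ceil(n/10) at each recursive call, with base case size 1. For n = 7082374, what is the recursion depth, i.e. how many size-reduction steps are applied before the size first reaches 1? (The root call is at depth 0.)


Each step divides the size by 10 (rounding up); after k steps the size is ceil(n/10^k), which equals 1 exactly when 10^k >= n.
So the depth is the smallest k with 10^k >= 7082374, i.e. ceil(log_10(7082374)).
10^6 = 1000000 < 7082374 <= 10000000 = 10^7
Recursion depth = 7


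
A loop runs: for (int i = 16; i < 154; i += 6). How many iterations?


Loop starts at i = 16, increments by 6, stops when i >= 154.
Number of iterations = ceil((154 - 16) / 6)
= ceil(138 / 6)
= 23


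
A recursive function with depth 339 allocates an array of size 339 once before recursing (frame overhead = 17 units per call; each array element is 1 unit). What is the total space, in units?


Array allocation: 339 units (allocated once)
Stack frames: 339 deep * 17 per frame = 5763 units
Total = 339 + 5763 = 6102


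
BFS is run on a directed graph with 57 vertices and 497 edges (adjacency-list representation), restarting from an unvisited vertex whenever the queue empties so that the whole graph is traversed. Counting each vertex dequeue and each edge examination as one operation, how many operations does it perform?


A full BFS traversal dequeues each vertex exactly once and examines each directed edge exactly once.
V = 57 (vertex processing cost)
E = 497 (edge examination cost)
Total operations proportional to V + E = 57 + 497 = 554


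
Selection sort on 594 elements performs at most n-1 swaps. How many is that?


Each of the 593 passes places one element in its final position.
Pass 1: swap minimum into position 0
Pass 2: swap minimum of remaining into position 1
...
Pass 593: last two elements, one swap
Maximum swaps = 594 - 1 = 593


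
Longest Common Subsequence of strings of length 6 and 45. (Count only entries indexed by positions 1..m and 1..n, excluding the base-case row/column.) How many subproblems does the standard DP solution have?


DP table indexed by positions in both strings.
First string: 6 positions
Second string: 45 positions
Total = 6 * 45 = 270


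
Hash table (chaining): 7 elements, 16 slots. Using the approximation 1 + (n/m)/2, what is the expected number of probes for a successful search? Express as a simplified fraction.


Computing expected probes:
alpha = 7/16
= 1 + alpha/2
= 1 + 7/(2*16)
= (2*16 + 7) / (2*16)
= 39/32


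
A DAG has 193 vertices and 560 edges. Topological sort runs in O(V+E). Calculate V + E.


V = 193 (vertex processing)
E = 560 (edge processing)
V + E = 193 + 560 = 753


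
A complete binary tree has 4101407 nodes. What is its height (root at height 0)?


In a complete binary tree, level k holds nodes 2^k .. 2^(k+1)-1 (1-indexed).
Height = floor(log2(n)) = floor(log2(4101407)) = 21
Check: 2^21 = 2097152 <= 4101407 < 4194304 = 2^22


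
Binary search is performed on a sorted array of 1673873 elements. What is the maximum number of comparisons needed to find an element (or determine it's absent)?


Binary search halves the search space each comparison:
  Step 1: search space = 1673873 -> 836936
  Step 2: search space = 836936 -> 418468
  Step 3: search space = 418468 -> 209234
  Step 4: search space = 209234 -> 104617
  Step 5: search space = 104617 -> 52308
  Step 6: search space = 52308 -> 26154
  Step 7: search space = 26154 -> 13077
  Step 8: search space = 13077 -> 6538
  Step 9: search space = 6538 -> 3269
  Step 10: search space = 3269 -> 1634
  Step 11: search space = 1634 -> 817
  Step 12: search space = 817 -> 408
  Step 13: search space = 408 -> 204
  Step 14: search space = 204 -> 102
  Step 15: search space = 102 -> 51
  Step 16: search space = 51 -> 25
  Step 17: search space = 25 -> 12
  Step 18: search space = 12 -> 6
  Step 19: search space = 6 -> 3
  Step 20: search space = 3 -> 1
  Step 21: search space = 1 (final check)
Maximum comparisons = floor(log2(1673873)) + 1 = 20 + 1 = 21


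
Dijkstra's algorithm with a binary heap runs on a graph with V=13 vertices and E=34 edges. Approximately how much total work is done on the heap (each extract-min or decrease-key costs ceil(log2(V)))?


Dijkstra with a binary heap: each vertex is extracted once, each edge may relax once.
Each heap operation costs O(log V).
V + E = 13 + 34 = 47
ceil(log2(13)) = 4 (since 2^3 = 8 < 13 <= 16 = 2^4)
Total heap work = (V+E) * ceil(log2(V)) = 47 * 4 = 188


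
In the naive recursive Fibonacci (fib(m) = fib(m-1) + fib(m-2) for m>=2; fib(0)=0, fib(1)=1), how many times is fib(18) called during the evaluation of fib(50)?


Let N(m) = number of times fib(m) is called while evaluating fib(50).
N(50) = 1 (the initial call).
N(49) = 1 (only fib(50) calls it).
For 1 <= m <= 48: fib(m) is called by fib(m+1) and fib(m+2), so
  N(m) = N(m+1) + N(m+2).
fib(0) is called only by fib(2), so N(0) = N(2).
Walk down from m=50:
  N(50)=1, N(49)=1, N(48)=2, N(47)=3, N(46)=5, N(45)=8, N(44)=13, N(43)=21, N(42)=34, N(41)=55, N(40)=89, N(39)=144, N(38)=233, N(37)=377, N(36)=610, N(35)=987, N(34)=1597, N(33)=2584, N(32)=4181, N(31)=6765, N(30)=10946, N(29)=17711, N(28)=28657, N(27)=46368, N(26)=75025, N(25)=121393, N(24)=196418, N(23)=317811, N(22)=514229, N(21)=832040, N(20)=1346269, N(19)=2178309, N(18)=3524578
N(18) = 3524578


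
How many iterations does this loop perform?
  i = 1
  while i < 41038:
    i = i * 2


The loop variable doubles each iteration:
i = 1 -> 2 -> 4 -> 8 -> 16 -> 32 -> 64 -> 128 -> 256 -> 512 -> 1024 -> 2048 -> 4096 -> 8192 -> 16384 -> 32768 -> 65536 (stop, 65536 >= 41038)
Number of doublings = ceil(log2(41038)) = 16


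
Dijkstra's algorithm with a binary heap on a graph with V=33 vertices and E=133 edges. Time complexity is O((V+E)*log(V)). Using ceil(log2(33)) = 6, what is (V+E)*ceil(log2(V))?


Dijkstra with a binary heap: each vertex is extracted once, each edge may relax once.
Each heap operation costs O(log V).
V + E = 33 + 133 = 166
ceil(log2(33)) = 6 (since 2^5 = 32 < 33 <= 64 = 2^6)
Total heap work = (V+E) * ceil(log2(V)) = 166 * 6 = 996


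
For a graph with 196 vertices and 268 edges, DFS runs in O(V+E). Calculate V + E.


A full DFS traversal visits each vertex once and examines each edge once.
V = 196
E = 268
Sum = 196 + 268 = 464


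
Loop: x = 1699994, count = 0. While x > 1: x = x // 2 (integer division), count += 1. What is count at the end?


The variable x halves each step:
x = 1699994 -> 849997 -> 424998 -> 212499 -> 106249 -> 53124 -> 26562 -> 13281 -> 6640 -> 3320 -> 1660 -> 830 -> 415 -> 207 -> 103 -> 51 -> 25 -> 12 -> 6 -> 3 -> 1
Number of halvings = floor(log2(1699994)) = 20


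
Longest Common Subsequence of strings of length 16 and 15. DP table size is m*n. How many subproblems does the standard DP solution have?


DP table indexed by positions in both strings.
First string: 16 positions
Second string: 15 positions
Total = 16 * 15 = 240


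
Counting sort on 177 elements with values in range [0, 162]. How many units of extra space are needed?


Output array size: 177 (to store sorted result)
Count array size: 163 (one slot per possible value, range 0 to 162)
Total extra space = 177 + 163 = 340


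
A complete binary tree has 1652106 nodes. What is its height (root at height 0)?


In a complete binary tree, level k holds nodes 2^k .. 2^(k+1)-1 (1-indexed).
Height = floor(log2(n)) = floor(log2(1652106)) = 20
Check: 2^20 = 1048576 <= 1652106 < 2097152 = 2^21


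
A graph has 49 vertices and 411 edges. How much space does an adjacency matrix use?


Adjacency matrix: V x V grid of entries
Space = V^2 = 49^2 = 49 * 49 = 2401


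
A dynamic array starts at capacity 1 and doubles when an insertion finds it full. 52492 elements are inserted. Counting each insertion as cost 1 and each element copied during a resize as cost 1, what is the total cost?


n = 52492
Insertion costs: 52492
Resizes copy 1, 2, 4, ... up to the largest power of 2 that is <= n-1 = 52491, i.e. 32768.
Copy costs = 1 + 2 + 4 + 8 + 16 + 32 + 64 + 128 + 256 + 512 + 1024 + 2048 + 4096 + 8192 + 16384 + 32768 = 65535
Total = 52492 + 65535 = 118027


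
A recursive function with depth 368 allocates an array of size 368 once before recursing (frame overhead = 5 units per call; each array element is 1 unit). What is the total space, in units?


Array allocation: 368 units (allocated once)
Stack frames: 368 deep * 5 per frame = 1840 units
Total = 368 + 1840 = 2208


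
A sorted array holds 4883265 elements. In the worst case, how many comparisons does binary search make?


Halving sequence: 4883265 -> 2441632 -> 1220816 -> 610408 -> 305204 -> 152602 -> 76301 -> 38150 -> 19075 -> 9537 -> 4768 -> 2384 -> 1192 -> 596 -> 298 -> 149 -> 74 -> 37 -> 18 -> 9 -> 4 -> 2 -> 1
Number of halvings = 22
Max comparisons = 22 + 1 = 23


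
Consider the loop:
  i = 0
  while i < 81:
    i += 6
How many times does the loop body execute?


Starting at i = 0, each iteration adds 6.
Iterations until i >= 81:
  Iteration 1: i = 0 -> i = 6
  Iteration 2: i = 6 -> i = 12
  Iteration 3: i = 12 -> i = 18
  Iteration 4: i = 18 -> i = 24
  Iteration 5: i = 24 -> i = 30
  Iteration 6: i = 30 -> i = 36
  Iteration 7: i = 36 -> i = 42
  Iteration 8: i = 42 -> i = 48
  ... continuing ...
Total iterations = ceil(81/6) = 14


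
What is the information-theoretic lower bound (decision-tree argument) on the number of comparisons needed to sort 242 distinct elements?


A binary decision tree of height h has at most 2^h leaves and needs at least n! of them, so h >= ceil(log2(n!)).
242! is far too large to multiply out, so use Stirling's series:
  ln(n!) ~ n ln n - n + (1/2) ln(2 pi n) + 1/(12n)  (error below 1/(360 n^3), negligible here)
  ln(242) = 5.4889377
  n ln n = 242 * 5.4889377 = 1328.3229
  (1/2) ln(2 pi * 242) = (1/2) ln(1520.5308) = 3.6634
  1/(12*242) = 0.0003
  ln(242!) ~ 1328.3229 - 242 + 3.6634 + 0.0003 = 1089.9866
Convert to base 2: log2(242!) = 1089.9866 / ln 2 = 1089.9866 / 0.69314718 = 1572.5183
ceil(1572.5183) = 1573


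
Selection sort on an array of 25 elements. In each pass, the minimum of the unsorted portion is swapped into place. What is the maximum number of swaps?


Selection sort performs one swap per pass:
  Pass 1: find min in positions 0 to 24, swap with position 0
  Pass 2: find min in positions 1 to 24, swap with position 1
  Pass 3: find min in positions 2 to 24, swap with position 2
  Pass 4: find min in positions 3 to 24, swap with position 3
  Pass 5: find min in positions 4 to 24, swap with position 4
  ... (19 more passes)
Total passes (and swaps) = n - 1 = 25 - 1 = 24


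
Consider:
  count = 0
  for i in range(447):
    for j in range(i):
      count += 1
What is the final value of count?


For each i, the inner loop runs i times:
  i=0: inner runs 0 times
  i=1: inner runs 1 time
  i=2: inner runs 2 times
  i=3: inner runs 3 times
  i=4: inner runs 4 times
  i=5: inner runs 5 times
  i=6: inner runs 6 times
  i=7: inner runs 7 times
  ...
Total = 0 + 1 + 2 + ... + 446 = 447*(447-1)/2 = 99681


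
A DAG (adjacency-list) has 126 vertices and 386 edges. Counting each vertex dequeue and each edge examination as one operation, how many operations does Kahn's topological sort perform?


V = 126 (vertex processing)
E = 386 (edge processing)
V + E = 126 + 386 = 512


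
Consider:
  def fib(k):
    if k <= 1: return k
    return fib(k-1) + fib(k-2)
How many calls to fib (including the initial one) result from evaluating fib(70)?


Let C(m) = total calls to evaluate fib(m). Then C(0)=C(1)=1, and
C(m) = 1 + C(m-1) + C(m-2) for m >= 2.
Build the table (each entry = 1 + previous two):
  C(0) = 1
  C(1) = 1
  C(2) = 1 + 1 + 1 = 3
  C(3) = 1 + 3 + 1 = 5
  C(4) = 1 + 5 + 3 = 9
  C(5) = 1 + 9 + 5 = 15
  C(6) = 1 + 15 + 9 = 25
  C(7) = 1 + 25 + 15 = 41
  C(8) = 1 + 41 + 25 = 67
  C(9) = 1 + 67 + 41 = 109
  C(10) = 1 + 109 + 67 = 177
  C(11) = 1 + 177 + 109 = 287
  C(12) = 1 + 287 + 177 = 465
  C(13) = 1 + 465 + 287 = 753
  C(14) = 1 + 753 + 465 = 1219
  C(15) = 1 + 1219 + 753 = 1973
  C(16) = 1 + 1973 + 1219 = 3193
  C(17) = 1 + 3193 + 1973 = 5167
  C(18) = 1 + 5167 + 3193 = 8361
  C(19) = 1 + 8361 + 5167 = 13529
  C(20) = 1 + 13529 + 8361 = 21891
  C(21) = 1 + 21891 + 13529 = 35421
  C(22) = 1 + 35421 + 21891 = 57313
  C(23) = 1 + 57313 + 35421 = 92735
  C(24) = 1 + 92735 + 57313 = 150049
  C(25) = 1 + 150049 + 92735 = 242785
  C(26) = 1 + 242785 + 150049 = 392835
  C(27) = 1 + 392835 + 242785 = 635621
  C(28) = 1 + 635621 + 392835 = 1028457
  C(29) = 1 + 1028457 + 635621 = 1664079
  C(30) = 1 + 1664079 + 1028457 = 2692537
  C(31) = 1 + 2692537 + 1664079 = 4356617
  C(32) = 1 + 4356617 + 2692537 = 7049155
  C(33) = 1 + 7049155 + 4356617 = 11405773
  C(34) = 1 + 11405773 + 7049155 = 18454929
  C(35) = 1 + 18454929 + 11405773 = 29860703
  C(36) = 1 + 29860703 + 18454929 = 48315633
  C(37) = 1 + 48315633 + 29860703 = 78176337
  C(38) = 1 + 78176337 + 48315633 = 126491971
  C(39) = 1 + 126491971 + 78176337 = 204668309
  C(40) = 1 + 204668309 + 126491971 = 331160281
  C(41) = 1 + 331160281 + 204668309 = 535828591
  C(42) = 1 + 535828591 + 331160281 = 866988873
  C(43) = 1 + 866988873 + 535828591 = 1402817465
  C(44) = 1 + 1402817465 + 866988873 = 2269806339
  C(45) = 1 + 2269806339 + 1402817465 = 3672623805
  C(46) = 1 + 3672623805 + 2269806339 = 5942430145
  C(47) = 1 + 5942430145 + 3672623805 = 9615053951
  C(48) = 1 + 9615053951 + 5942430145 = 15557484097
  C(49) = 1 + 15557484097 + 9615053951 = 25172538049
  C(50) = 1 + 25172538049 + 15557484097 = 40730022147
  C(51) = 1 + 40730022147 + 25172538049 = 65902560197
  C(52) = 1 + 65902560197 + 40730022147 = 106632582345
  C(53) = 1 + 106632582345 + 65902560197 = 172535142543
  C(54) = 1 + 172535142543 + 106632582345 = 279167724889
  C(55) = 1 + 279167724889 + 172535142543 = 451702867433
  C(56) = 1 + 451702867433 + 279167724889 = 730870592323
  C(57) = 1 + 730870592323 + 451702867433 = 1182573459757
  C(58) = 1 + 1182573459757 + 730870592323 = 1913444052081
  C(59) = 1 + 1913444052081 + 1182573459757 = 3096017511839
  C(60) = 1 + 3096017511839 + 1913444052081 = 5009461563921
  C(61) = 1 + 5009461563921 + 3096017511839 = 8105479075761
  C(62) = 1 + 8105479075761 + 5009461563921 = 13114940639683
  C(63) = 1 + 13114940639683 + 8105479075761 = 21220419715445
  C(64) = 1 + 21220419715445 + 13114940639683 = 34335360355129
  C(65) = 1 + 34335360355129 + 21220419715445 = 55555780070575
  C(66) = 1 + 55555780070575 + 34335360355129 = 89891140425705
  C(67) = 1 + 89891140425705 + 55555780070575 = 145446920496281
  C(68) = 1 + 145446920496281 + 89891140425705 = 235338060921987
  C(69) = 1 + 235338060921987 + 145446920496281 = 380784981418269
  C(70) = 1 + 380784981418269 + 235338060921987 = 616123042340257
Total calls for fib(70) = 616123042340257
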